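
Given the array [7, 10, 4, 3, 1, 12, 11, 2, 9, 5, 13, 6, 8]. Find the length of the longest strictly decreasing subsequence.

Negate each value so 'decreasing' becomes 'increasing', then run patience tails on the negated sequence:
-7 → extends → [-7]
-10 → replaces -7 → [-10]
-4 → extends → [-10, -4]
-3 → extends → [-10, -4, -3]
-1 → extends → [-10, -4, -3, -1]
-12 → replaces -10 → [-12, -4, -3, -1]
-11 → replaces -4 → [-12, -11, -3, -1]
-2 → replaces -1 → [-12, -11, -3, -2]
-9 → replaces -3 → [-12, -11, -9, -2]
-5 → replaces -2 → [-12, -11, -9, -5]
-13 → replaces -12 → [-13, -11, -9, -5]
-6 → replaces -5 → [-13, -11, -9, -6]
-8 → replaces -6 → [-13, -11, -9, -8]
Four tails, so the longest strictly decreasing subsequence of the original has length 4.

4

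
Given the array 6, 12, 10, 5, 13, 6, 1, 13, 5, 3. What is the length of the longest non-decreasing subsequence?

4

Track the smallest tail for each achievable length (allowing ties):
6 → extends → [6]
12 → extends → [6, 12]
10 → replaces 12 → [6, 10]
5 → replaces 6 → [5, 10]
13 → extends → [5, 10, 13]
6 → replaces 10 → [5, 6, 13]
1 → replaces 5 → [1, 6, 13]
13 → extends → [1, 6, 13, 13]
5 → replaces 6 → [1, 5, 13, 13]
3 → replaces 5 → [1, 3, 13, 13]
Four tails, so the longest non-decreasing subsequence has length 4 (e.g. 6, 12, 13, 13).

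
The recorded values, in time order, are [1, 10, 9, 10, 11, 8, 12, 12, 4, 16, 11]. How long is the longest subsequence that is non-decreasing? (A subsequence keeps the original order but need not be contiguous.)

7

Let dp[i] be the length of the longest such subsequence ending at index i:
i:      1  2  3  4  5  6  7  8  9 10 11
a[i]:   1 10  9 10 11  8 12 12  4 16 11
dp:     1  2  2  3  4  2  5  6  2  7  5
Maximum dp value is 7.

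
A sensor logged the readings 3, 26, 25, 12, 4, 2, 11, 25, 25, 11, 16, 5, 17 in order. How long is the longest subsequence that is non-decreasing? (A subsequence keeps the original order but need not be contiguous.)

6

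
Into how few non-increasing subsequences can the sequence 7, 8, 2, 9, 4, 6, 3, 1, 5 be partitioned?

3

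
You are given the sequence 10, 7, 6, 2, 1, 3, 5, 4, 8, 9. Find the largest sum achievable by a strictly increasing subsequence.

Let S[i] be the best sum of a strictly increasing subsequence ending at i:
i:      1  2  3  4  5  6  7  8  9 10
a[i]:  10  7  6  2  1  3  5  4  8  9
S:     10  7  6  2  1  5 10  9 18 27
Maximum is 27 (e.g. 2 + 3 + 5 + 8 + 9).

27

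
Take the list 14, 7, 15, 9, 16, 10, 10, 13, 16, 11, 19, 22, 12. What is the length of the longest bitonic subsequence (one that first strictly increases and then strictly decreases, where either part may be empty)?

inc[i] = longest strictly increasing subsequence ending at i; dec[i] = longest strictly decreasing subsequence starting at i:
i:      1  2  3  4  5  6  7  8  9 10 11 12 13
a[i]:  14  7 15  9 16 10 10 13 16 11 19 22 12
inc:    1  1  2  2  3  3  3  4  5  4  6  7  5
dec:    3  1  3  1  3  1  1  2  2  1  2  2  1
Best peak at i=12 (value 22): inc=7, dec=2, length 7+2−1 = 8.

8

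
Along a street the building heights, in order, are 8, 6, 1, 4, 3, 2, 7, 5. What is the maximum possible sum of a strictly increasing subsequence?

Let S[i] be the best sum of a strictly increasing subsequence ending at i:
i:      1  2  3  4  5  6  7  8
a[i]:   8  6  1  4  3  2  7  5
S:      8  6  1  5  4  3 13 10
Maximum is 13 (e.g. 6 + 7).

13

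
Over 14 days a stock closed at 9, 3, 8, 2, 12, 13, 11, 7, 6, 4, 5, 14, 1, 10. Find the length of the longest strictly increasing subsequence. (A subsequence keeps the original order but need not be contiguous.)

5

Track the smallest tail for each achievable length (strict):
9 → extends → [9]
3 → replaces 9 → [3]
8 → extends → [3, 8]
2 → replaces 3 → [2, 8]
12 → extends → [2, 8, 12]
13 → extends → [2, 8, 12, 13]
11 → replaces 12 → [2, 8, 11, 13]
7 → replaces 8 → [2, 7, 11, 13]
6 → replaces 7 → [2, 6, 11, 13]
4 → replaces 6 → [2, 4, 11, 13]
5 → replaces 11 → [2, 4, 5, 13]
14 → extends → [2, 4, 5, 13, 14]
1 → replaces 2 → [1, 4, 5, 13, 14]
10 → replaces 13 → [1, 4, 5, 10, 14]
Five tails, so the longest strictly increasing subsequence has length 5 (e.g. 3, 8, 12, 13, 14).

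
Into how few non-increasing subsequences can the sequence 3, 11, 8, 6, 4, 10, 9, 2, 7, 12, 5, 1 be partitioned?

Place each on the leftmost legal pile:
3 → new pile 1 (tops now [3])
11 → new pile 2 (tops now [3, 11])
8 → pile 2 (tops now [3, 8])
6 → pile 2 (tops now [3, 6])
4 → pile 2 (tops now [3, 4])
10 → new pile 3 (tops now [3, 4, 10])
9 → pile 3 (tops now [3, 4, 9])
2 → pile 1 (tops now [2, 4, 9])
7 → pile 3 (tops now [2, 4, 7])
12 → new pile 4 (tops now [2, 4, 7, 12])
5 → pile 3 (tops now [2, 4, 5, 12])
1 → pile 1 (tops now [1, 4, 5, 12])
Four piles.

4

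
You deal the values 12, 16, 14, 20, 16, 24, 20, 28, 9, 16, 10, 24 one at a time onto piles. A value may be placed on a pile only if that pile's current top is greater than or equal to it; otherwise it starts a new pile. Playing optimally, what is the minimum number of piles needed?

The minimum number of non-increasing subsequences covering a sequence equals the length of its longest strictly increasing subsequence.
LIS length is 5 (e.g. 12, 16, 20, 24, 28), so 5 piles are needed.

5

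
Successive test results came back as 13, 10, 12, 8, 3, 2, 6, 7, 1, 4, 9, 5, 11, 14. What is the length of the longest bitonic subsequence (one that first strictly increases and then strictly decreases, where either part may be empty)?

inc[i] = longest strictly increasing subsequence ending at i; dec[i] = longest strictly decreasing subsequence starting at i:
i:      1  2  3  4  5  6  7  8  9 10 11 12 13 14
a[i]:  13 10 12  8  3  2  6  7  1  4  9  5 11 14
inc:    1  1  2  1  1  1  2  3  1  2  4  3  5  6
dec:    6  5  5  4  3  2  2  2  1  1  2  1  1  1
Best peak at i=1 (value 13): inc=1, dec=6, length 1+6−1 = 6.

6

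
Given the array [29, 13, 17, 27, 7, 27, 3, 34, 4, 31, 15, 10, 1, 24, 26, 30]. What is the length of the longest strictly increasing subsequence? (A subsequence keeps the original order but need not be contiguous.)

Track the smallest tail for each achievable length (strict):
29 → extends → [29]
13 → replaces 29 → [13]
17 → extends → [13, 17]
27 → extends → [13, 17, 27]
7 → replaces 13 → [7, 17, 27]
27 → already a tail → [7, 17, 27]
3 → replaces 7 → [3, 17, 27]
34 → extends → [3, 17, 27, 34]
4 → replaces 17 → [3, 4, 27, 34]
31 → replaces 34 → [3, 4, 27, 31]
15 → replaces 27 → [3, 4, 15, 31]
10 → replaces 15 → [3, 4, 10, 31]
1 → replaces 3 → [1, 4, 10, 31]
24 → replaces 31 → [1, 4, 10, 24]
26 → extends → [1, 4, 10, 24, 26]
30 → extends → [1, 4, 10, 24, 26, 30]
Six tails, so the longest strictly increasing subsequence has length 6 (e.g. 3, 4, 15, 24, 26, 30).

6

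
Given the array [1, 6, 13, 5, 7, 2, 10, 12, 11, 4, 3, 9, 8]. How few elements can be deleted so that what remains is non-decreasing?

8

Fewest deletions = n − (longest non-decreasing subsequence).
i:      1  2  3  4  5  6  7  8  9 10 11 12 13
a[i]:   1  6 13  5  7  2 10 12 11  4  3  9  8
dp:     1  2  3  2  3  2  4  5  5  3  3  4  4
max dp = 5, so deletions = 13 − 5 = 8.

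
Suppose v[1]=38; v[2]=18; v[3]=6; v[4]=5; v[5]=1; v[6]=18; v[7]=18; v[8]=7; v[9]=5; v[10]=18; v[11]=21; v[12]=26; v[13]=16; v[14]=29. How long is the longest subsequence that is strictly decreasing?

5

Let dp[i] be the longest strictly decreasing subsequence ending at i:
i:      1  2  3  4  5  6  7  8  9 10 11 12 13 14
v[i]:  38 18  6  5  1 18 18  7  5 18 21 26 16 29
dp:     1  2  3  4  5  2  2  3  4  2  2  2  3  2
Maximum is 5.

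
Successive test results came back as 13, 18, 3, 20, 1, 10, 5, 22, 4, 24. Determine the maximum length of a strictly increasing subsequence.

Track the smallest tail for each achievable length (strict):
13 → extends → [13]
18 → extends → [13, 18]
3 → replaces 13 → [3, 18]
20 → extends → [3, 18, 20]
1 → replaces 3 → [1, 18, 20]
10 → replaces 18 → [1, 10, 20]
5 → replaces 10 → [1, 5, 20]
22 → extends → [1, 5, 20, 22]
4 → replaces 5 → [1, 4, 20, 22]
24 → extends → [1, 4, 20, 22, 24]
Five tails, so the longest strictly increasing subsequence has length 5 (e.g. 13, 18, 20, 22, 24).

5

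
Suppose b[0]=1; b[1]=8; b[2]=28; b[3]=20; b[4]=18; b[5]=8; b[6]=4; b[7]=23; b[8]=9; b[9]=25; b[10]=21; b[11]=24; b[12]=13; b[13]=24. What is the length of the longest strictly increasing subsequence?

5

Track the smallest tail for each achievable length (strict):
1 → extends → [1]
8 → extends → [1, 8]
28 → extends → [1, 8, 28]
20 → replaces 28 → [1, 8, 20]
18 → replaces 20 → [1, 8, 18]
8 → already a tail → [1, 8, 18]
4 → replaces 8 → [1, 4, 18]
23 → extends → [1, 4, 18, 23]
9 → replaces 18 → [1, 4, 9, 23]
25 → extends → [1, 4, 9, 23, 25]
21 → replaces 23 → [1, 4, 9, 21, 25]
24 → replaces 25 → [1, 4, 9, 21, 24]
13 → replaces 21 → [1, 4, 9, 13, 24]
24 → already a tail → [1, 4, 9, 13, 24]
Five tails, so the longest strictly increasing subsequence has length 5 (e.g. 1, 8, 20, 23, 25).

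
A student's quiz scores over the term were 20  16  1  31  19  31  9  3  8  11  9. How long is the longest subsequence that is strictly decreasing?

4

Negate each value so 'decreasing' becomes 'increasing', then run patience tails on the negated sequence:
-20 → extends → [-20]
-16 → extends → [-20, -16]
-1 → extends → [-20, -16, -1]
-31 → replaces -20 → [-31, -16, -1]
-19 → replaces -16 → [-31, -19, -1]
-31 → already a tail → [-31, -19, -1]
-9 → replaces -1 → [-31, -19, -9]
-3 → extends → [-31, -19, -9, -3]
-8 → replaces -3 → [-31, -19, -9, -8]
-11 → replaces -9 → [-31, -19, -11, -8]
-9 → replaces -8 → [-31, -19, -11, -9]
Four tails, so the longest strictly decreasing subsequence of the original has length 4.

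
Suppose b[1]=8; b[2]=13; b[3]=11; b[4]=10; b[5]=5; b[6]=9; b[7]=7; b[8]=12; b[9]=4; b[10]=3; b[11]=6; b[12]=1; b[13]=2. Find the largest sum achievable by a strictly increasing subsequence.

31

Let S[i] be the best sum of a strictly increasing subsequence ending at i:
i:      1  2  3  4  5  6  7  8  9 10 11 12 13
b[i]:   8 13 11 10  5  9  7 12  4  3  6  1  2
S:      8 21 19 18  5 17 12 31  4  3 11  1  3
Maximum is 31 (e.g. 8 + 11 + 12).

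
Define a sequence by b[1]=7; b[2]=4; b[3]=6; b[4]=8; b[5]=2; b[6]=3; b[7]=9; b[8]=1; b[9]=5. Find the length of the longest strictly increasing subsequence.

Track the smallest tail for each achievable length (strict):
7 → extends → [7]
4 → replaces 7 → [4]
6 → extends → [4, 6]
8 → extends → [4, 6, 8]
2 → replaces 4 → [2, 6, 8]
3 → replaces 6 → [2, 3, 8]
9 → extends → [2, 3, 8, 9]
1 → replaces 2 → [1, 3, 8, 9]
5 → replaces 8 → [1, 3, 5, 9]
Four tails, so the longest strictly increasing subsequence has length 4 (e.g. 4, 6, 8, 9).

4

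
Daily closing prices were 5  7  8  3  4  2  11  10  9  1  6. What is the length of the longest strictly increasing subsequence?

Let dp[i] be the length of the longest such subsequence ending at index i:
i:      1  2  3  4  5  6  7  8  9 10 11
a[i]:   5  7  8  3  4  2 11 10  9  1  6
dp:     1  2  3  1  2  1  4  4  4  1  3
Maximum dp value is 4.

4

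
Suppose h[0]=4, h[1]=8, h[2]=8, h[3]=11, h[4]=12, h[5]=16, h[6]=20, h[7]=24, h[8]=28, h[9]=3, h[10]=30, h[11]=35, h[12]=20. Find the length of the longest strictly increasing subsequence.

Track the smallest tail for each achievable length (strict):
4 → extends → [4]
8 → extends → [4, 8]
8 → already a tail → [4, 8]
11 → extends → [4, 8, 11]
12 → extends → [4, 8, 11, 12]
16 → extends → [4, 8, 11, 12, 16]
20 → extends → [4, 8, 11, 12, 16, 20]
24 → extends → [4, 8, 11, 12, 16, 20, 24]
28 → extends → [4, 8, 11, 12, 16, 20, 24, 28]
3 → replaces 4 → [3, 8, 11, 12, 16, 20, 24, 28]
30 → extends → [3, 8, 11, 12, 16, 20, 24, 28, 30]
35 → extends → [3, 8, 11, 12, 16, 20, 24, 28, 30, 35]
20 → already a tail → [3, 8, 11, 12, 16, 20, 24, 28, 30, 35]
Ten tails, so the longest strictly increasing subsequence has length 10 (e.g. 4, 8, 11, 12, 16, 20, 24, 28, 30, 35).

10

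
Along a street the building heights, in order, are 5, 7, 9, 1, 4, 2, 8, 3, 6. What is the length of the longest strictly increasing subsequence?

4

Track the smallest tail for each achievable length (strict):
5 → extends → [5]
7 → extends → [5, 7]
9 → extends → [5, 7, 9]
1 → replaces 5 → [1, 7, 9]
4 → replaces 7 → [1, 4, 9]
2 → replaces 4 → [1, 2, 9]
8 → replaces 9 → [1, 2, 8]
3 → replaces 8 → [1, 2, 3]
6 → extends → [1, 2, 3, 6]
Four tails, so the longest strictly increasing subsequence has length 4 (e.g. 1, 2, 3, 6).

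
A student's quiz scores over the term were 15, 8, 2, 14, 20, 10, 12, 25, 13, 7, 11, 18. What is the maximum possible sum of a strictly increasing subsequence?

67

Let S[i] be the best sum of a strictly increasing subsequence ending at i:
i:      1  2  3  4  5  6  7  8  9 10 11 12
a[i]:  15  8  2 14 20 10 12 25 13  7 11 18
S:     15  8  2 22 42 18 30 67 43  9 29 61
Maximum is 67 (e.g. 8 + 14 + 20 + 25).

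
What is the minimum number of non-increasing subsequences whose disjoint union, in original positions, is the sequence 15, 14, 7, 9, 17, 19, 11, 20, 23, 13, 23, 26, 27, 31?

9

The minimum number of non-increasing subsequences covering a sequence equals the length of its longest strictly increasing subsequence.
LIS length is 9 (e.g. 7, 9, 17, 19, 20, 23, 26, 27, 31), so 9 piles are needed.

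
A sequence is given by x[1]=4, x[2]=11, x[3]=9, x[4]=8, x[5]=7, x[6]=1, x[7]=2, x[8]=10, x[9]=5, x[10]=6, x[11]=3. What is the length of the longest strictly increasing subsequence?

4

Track the smallest tail for each achievable length (strict):
4 → extends → [4]
11 → extends → [4, 11]
9 → replaces 11 → [4, 9]
8 → replaces 9 → [4, 8]
7 → replaces 8 → [4, 7]
1 → replaces 4 → [1, 7]
2 → replaces 7 → [1, 2]
10 → extends → [1, 2, 10]
5 → replaces 10 → [1, 2, 5]
6 → extends → [1, 2, 5, 6]
3 → replaces 5 → [1, 2, 3, 6]
Four tails, so the longest strictly increasing subsequence has length 4 (e.g. 1, 2, 5, 6).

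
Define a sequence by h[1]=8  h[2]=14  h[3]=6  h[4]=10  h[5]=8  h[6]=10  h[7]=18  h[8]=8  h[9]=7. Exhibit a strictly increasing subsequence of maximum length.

Patience tails give the LIS length; then backtrack through the dp parents:
8 → extends → [8]
14 → extends → [8, 14]
6 → replaces 8 → [6, 14]
10 → replaces 14 → [6, 10]
8 → replaces 10 → [6, 8]
10 → extends → [6, 8, 10]
18 → extends → [6, 8, 10, 18]
8 → already a tail → [6, 8, 10, 18]
7 → replaces 8 → [6, 7, 10, 18]
Length 4; one witness is 6, 8, 10, 18.

6, 8, 10, 18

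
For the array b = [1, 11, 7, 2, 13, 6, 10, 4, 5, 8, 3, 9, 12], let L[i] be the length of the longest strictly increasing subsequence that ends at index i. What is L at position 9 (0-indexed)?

dp[i] = 1 + max{dp[j] : j<i, b[j]<b[i]} (or 1 if no such j):
i:      0  1  2  3  4  5  6  7  8  9 10 11 12
b[i]:   1 11  7  2 13  6 10  4  5  8  3  9 12
dp:     1  2  2  2  3  3  4  3  4  5  3  6  7
At index 9 the value is 5.

5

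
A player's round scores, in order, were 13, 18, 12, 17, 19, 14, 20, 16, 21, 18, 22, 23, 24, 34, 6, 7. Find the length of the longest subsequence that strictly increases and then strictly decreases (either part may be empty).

inc[i] = longest strictly increasing subsequence ending at i; dec[i] = longest strictly decreasing subsequence starting at i:
i:      1  2  3  4  5  6  7  8  9 10 11 12 13 14 15 16
a[i]:  13 18 12 17 19 14 20 16 21 18 22 23 24 34  6  7
inc:    1  2  1  2  3  2  4  3  5  4  6  7  8  9  1  2
dec:    3  4  2  3  3  2  3  2  3  2  2  2  2  2  1  1
Best peak at i=14 (value 34): inc=9, dec=2, length 9+2−1 = 10.

10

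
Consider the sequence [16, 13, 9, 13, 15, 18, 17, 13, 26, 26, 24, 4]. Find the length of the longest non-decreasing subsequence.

Track the smallest tail for each achievable length (allowing ties):
16 → extends → [16]
13 → replaces 16 → [13]
9 → replaces 13 → [9]
13 → extends → [9, 13]
15 → extends → [9, 13, 15]
18 → extends → [9, 13, 15, 18]
17 → replaces 18 → [9, 13, 15, 17]
13 → replaces 15 → [9, 13, 13, 17]
26 → extends → [9, 13, 13, 17, 26]
26 → extends → [9, 13, 13, 17, 26, 26]
24 → replaces 26 → [9, 13, 13, 17, 24, 26]
4 → replaces 9 → [4, 13, 13, 17, 24, 26]
Six tails, so the longest non-decreasing subsequence has length 6 (e.g. 13, 13, 15, 18, 26, 26).

6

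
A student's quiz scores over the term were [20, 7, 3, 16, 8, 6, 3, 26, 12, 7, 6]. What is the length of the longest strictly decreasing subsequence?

Negate each value so 'decreasing' becomes 'increasing', then run patience tails on the negated sequence:
-20 → extends → [-20]
-7 → extends → [-20, -7]
-3 → extends → [-20, -7, -3]
-16 → replaces -7 → [-20, -16, -3]
-8 → replaces -3 → [-20, -16, -8]
-6 → extends → [-20, -16, -8, -6]
-3 → extends → [-20, -16, -8, -6, -3]
-26 → replaces -20 → [-26, -16, -8, -6, -3]
-12 → replaces -8 → [-26, -16, -12, -6, -3]
-7 → replaces -6 → [-26, -16, -12, -7, -3]
-6 → replaces -3 → [-26, -16, -12, -7, -6]
Five tails, so the longest strictly decreasing subsequence of the original has length 5.

5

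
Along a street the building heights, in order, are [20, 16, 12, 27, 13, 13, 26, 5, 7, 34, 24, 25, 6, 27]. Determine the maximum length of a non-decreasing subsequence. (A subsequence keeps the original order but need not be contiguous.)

6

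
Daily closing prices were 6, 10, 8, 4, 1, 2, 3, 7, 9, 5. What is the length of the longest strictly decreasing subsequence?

4

Negate each value so 'decreasing' becomes 'increasing', then run patience tails on the negated sequence:
-6 → extends → [-6]
-10 → replaces -6 → [-10]
-8 → extends → [-10, -8]
-4 → extends → [-10, -8, -4]
-1 → extends → [-10, -8, -4, -1]
-2 → replaces -1 → [-10, -8, -4, -2]
-3 → replaces -2 → [-10, -8, -4, -3]
-7 → replaces -4 → [-10, -8, -7, -3]
-9 → replaces -8 → [-10, -9, -7, -3]
-5 → replaces -3 → [-10, -9, -7, -5]
Four tails, so the longest strictly decreasing subsequence of the original has length 4.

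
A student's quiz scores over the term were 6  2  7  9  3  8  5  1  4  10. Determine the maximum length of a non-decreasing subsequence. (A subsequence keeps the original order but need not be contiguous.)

4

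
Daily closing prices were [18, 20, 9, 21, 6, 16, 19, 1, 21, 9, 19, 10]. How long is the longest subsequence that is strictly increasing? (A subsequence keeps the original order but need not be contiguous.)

Track the smallest tail for each achievable length (strict):
18 → extends → [18]
20 → extends → [18, 20]
9 → replaces 18 → [9, 20]
21 → extends → [9, 20, 21]
6 → replaces 9 → [6, 20, 21]
16 → replaces 20 → [6, 16, 21]
19 → replaces 21 → [6, 16, 19]
1 → replaces 6 → [1, 16, 19]
21 → extends → [1, 16, 19, 21]
9 → replaces 16 → [1, 9, 19, 21]
19 → already a tail → [1, 9, 19, 21]
10 → replaces 19 → [1, 9, 10, 21]
Four tails, so the longest strictly increasing subsequence has length 4 (e.g. 9, 16, 19, 21).

4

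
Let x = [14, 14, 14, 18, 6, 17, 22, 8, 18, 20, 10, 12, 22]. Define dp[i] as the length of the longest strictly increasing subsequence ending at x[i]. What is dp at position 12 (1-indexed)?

4

dp[i] = 1 + max{dp[j] : j<i, x[j]<x[i]} (or 1 if no such j):
i:      1  2  3  4  5  6  7  8  9 10 11 12 13
x[i]:  14 14 14 18  6 17 22  8 18 20 10 12 22
dp:     1  1  1  2  1  2  3  2  3  4  3  4  5
At index 12 the value is 4.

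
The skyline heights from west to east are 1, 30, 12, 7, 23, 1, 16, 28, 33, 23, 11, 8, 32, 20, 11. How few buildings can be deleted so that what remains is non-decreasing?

10

Fewest deletions = n − (longest non-decreasing subsequence).
Patience tails:
1 → extends → [1]
30 → extends → [1, 30]
12 → replaces 30 → [1, 12]
7 → replaces 12 → [1, 7]
23 → extends → [1, 7, 23]
1 → replaces 7 → [1, 1, 23]
16 → replaces 23 → [1, 1, 16]
28 → extends → [1, 1, 16, 28]
33 → extends → [1, 1, 16, 28, 33]
23 → replaces 28 → [1, 1, 16, 23, 33]
11 → replaces 16 → [1, 1, 11, 23, 33]
8 → replaces 11 → [1, 1, 8, 23, 33]
32 → replaces 33 → [1, 1, 8, 23, 32]
20 → replaces 23 → [1, 1, 8, 20, 32]
11 → replaces 20 → [1, 1, 8, 11, 32]
Longest non-decreasing subsequence has length 5, so deletions = 15 − 5 = 10.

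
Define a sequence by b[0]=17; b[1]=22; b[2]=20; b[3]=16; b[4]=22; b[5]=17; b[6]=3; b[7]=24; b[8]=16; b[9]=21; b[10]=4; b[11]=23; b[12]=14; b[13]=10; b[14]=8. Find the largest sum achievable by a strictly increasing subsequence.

83

Let S[i] be the best sum of a strictly increasing subsequence ending at i:
i:      0  1  2  3  4  5  6  7  8  9 10 11 12 13 14
b[i]:  17 22 20 16 22 17  3 24 16 21  4 23 14 10  8
S:     17 39 37 16 59 33  3 83 19 58  7 82 21 17 15
Maximum is 83 (e.g. 17 + 20 + 22 + 24).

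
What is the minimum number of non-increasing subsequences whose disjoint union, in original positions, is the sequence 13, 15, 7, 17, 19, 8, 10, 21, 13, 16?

Place each on the leftmost legal pile:
13 → new pile 1 (tops now [13])
15 → new pile 2 (tops now [13, 15])
7 → pile 1 (tops now [7, 15])
17 → new pile 3 (tops now [7, 15, 17])
19 → new pile 4 (tops now [7, 15, 17, 19])
8 → pile 2 (tops now [7, 8, 17, 19])
10 → pile 3 (tops now [7, 8, 10, 19])
21 → new pile 5 (tops now [7, 8, 10, 19, 21])
13 → pile 4 (tops now [7, 8, 10, 13, 21])
16 → pile 5 (tops now [7, 8, 10, 13, 16])
Five piles.

5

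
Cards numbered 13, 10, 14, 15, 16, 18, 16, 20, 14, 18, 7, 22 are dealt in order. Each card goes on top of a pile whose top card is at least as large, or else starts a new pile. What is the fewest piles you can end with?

7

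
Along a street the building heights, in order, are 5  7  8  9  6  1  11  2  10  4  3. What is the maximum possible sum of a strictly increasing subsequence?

Let S[i] be the best sum of a strictly increasing subsequence ending at i:
i:      1  2  3  4  5  6  7  8  9 10 11
a[i]:   5  7  8  9  6  1 11  2 10  4  3
S:      5 12 20 29 11  1 40  3 39  7  6
Maximum is 40 (e.g. 5 + 7 + 8 + 9 + 11).

40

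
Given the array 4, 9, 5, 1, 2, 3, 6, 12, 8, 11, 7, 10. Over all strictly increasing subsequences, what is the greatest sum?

34

Let S[i] be the best sum of a strictly increasing subsequence ending at i:
i:      1  2  3  4  5  6  7  8  9 10 11 12
a[i]:   4  9  5  1  2  3  6 12  8 11  7 10
S:      4 13  9  1  3  6 15 27 23 34 22 33
Maximum is 34 (e.g. 4 + 5 + 6 + 8 + 11).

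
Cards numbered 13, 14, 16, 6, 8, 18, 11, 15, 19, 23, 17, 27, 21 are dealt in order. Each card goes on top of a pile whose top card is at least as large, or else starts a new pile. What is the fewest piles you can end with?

7

Place each on the leftmost legal pile:
13 → new pile 1 (tops now [13])
14 → new pile 2 (tops now [13, 14])
16 → new pile 3 (tops now [13, 14, 16])
6 → pile 1 (tops now [6, 14, 16])
8 → pile 2 (tops now [6, 8, 16])
18 → new pile 4 (tops now [6, 8, 16, 18])
11 → pile 3 (tops now [6, 8, 11, 18])
15 → pile 4 (tops now [6, 8, 11, 15])
19 → new pile 5 (tops now [6, 8, 11, 15, 19])
23 → new pile 6 (tops now [6, 8, 11, 15, 19, 23])
17 → pile 5 (tops now [6, 8, 11, 15, 17, 23])
27 → new pile 7 (tops now [6, 8, 11, 15, 17, 23, 27])
21 → pile 6 (tops now [6, 8, 11, 15, 17, 21, 27])
Seven piles.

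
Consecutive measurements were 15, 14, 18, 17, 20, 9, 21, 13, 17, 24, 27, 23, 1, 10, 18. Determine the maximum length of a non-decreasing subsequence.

Track the smallest tail for each achievable length (allowing ties):
15 → extends → [15]
14 → replaces 15 → [14]
18 → extends → [14, 18]
17 → replaces 18 → [14, 17]
20 → extends → [14, 17, 20]
9 → replaces 14 → [9, 17, 20]
21 → extends → [9, 17, 20, 21]
13 → replaces 17 → [9, 13, 20, 21]
17 → replaces 20 → [9, 13, 17, 21]
24 → extends → [9, 13, 17, 21, 24]
27 → extends → [9, 13, 17, 21, 24, 27]
23 → replaces 24 → [9, 13, 17, 21, 23, 27]
1 → replaces 9 → [1, 13, 17, 21, 23, 27]
10 → replaces 13 → [1, 10, 17, 21, 23, 27]
18 → replaces 21 → [1, 10, 17, 18, 23, 27]
Six tails, so the longest non-decreasing subsequence has length 6 (e.g. 15, 18, 20, 21, 24, 27).

6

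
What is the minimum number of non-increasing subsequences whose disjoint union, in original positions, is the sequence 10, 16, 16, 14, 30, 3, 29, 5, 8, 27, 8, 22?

Place each on the leftmost legal pile:
10 → new pile 1 (tops now [10])
16 → new pile 2 (tops now [10, 16])
16 → pile 2 (tops now [10, 16])
14 → pile 2 (tops now [10, 14])
30 → new pile 3 (tops now [10, 14, 30])
3 → pile 1 (tops now [3, 14, 30])
29 → pile 3 (tops now [3, 14, 29])
5 → pile 2 (tops now [3, 5, 29])
8 → pile 3 (tops now [3, 5, 8])
27 → new pile 4 (tops now [3, 5, 8, 27])
8 → pile 3 (tops now [3, 5, 8, 27])
22 → pile 4 (tops now [3, 5, 8, 22])
Four piles.

4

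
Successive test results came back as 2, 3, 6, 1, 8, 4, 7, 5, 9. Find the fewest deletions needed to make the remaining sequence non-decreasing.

4

Fewest deletions = n − (longest non-decreasing subsequence).
Patience tails:
2 → extends → [2]
3 → extends → [2, 3]
6 → extends → [2, 3, 6]
1 → replaces 2 → [1, 3, 6]
8 → extends → [1, 3, 6, 8]
4 → replaces 6 → [1, 3, 4, 8]
7 → replaces 8 → [1, 3, 4, 7]
5 → replaces 7 → [1, 3, 4, 5]
9 → extends → [1, 3, 4, 5, 9]
Longest non-decreasing subsequence has length 5, so deletions = 9 − 5 = 4.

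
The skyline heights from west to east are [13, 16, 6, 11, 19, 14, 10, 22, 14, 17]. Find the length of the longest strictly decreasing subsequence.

Negate each value so 'decreasing' becomes 'increasing', then run patience tails on the negated sequence:
-13 → extends → [-13]
-16 → replaces -13 → [-16]
-6 → extends → [-16, -6]
-11 → replaces -6 → [-16, -11]
-19 → replaces -16 → [-19, -11]
-14 → replaces -11 → [-19, -14]
-10 → extends → [-19, -14, -10]
-22 → replaces -19 → [-22, -14, -10]
-14 → already a tail → [-22, -14, -10]
-17 → replaces -14 → [-22, -17, -10]
Three tails, so the longest strictly decreasing subsequence of the original has length 3.

3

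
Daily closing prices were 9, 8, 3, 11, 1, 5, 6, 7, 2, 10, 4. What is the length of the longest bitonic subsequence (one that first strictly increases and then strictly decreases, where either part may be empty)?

6

inc[i] = longest strictly increasing subsequence ending at i; dec[i] = longest strictly decreasing subsequence starting at i:
i:      1  2  3  4  5  6  7  8  9 10 11
a[i]:   9  8  3 11  1  5  6  7  2 10  4
inc:    1  1  1  2  1  2  3  4  2  5  3
dec:    4  3  2  3  1  2  2  2  1  2  1
Best peak at i=10 (value 10): inc=5, dec=2, length 5+2−1 = 6.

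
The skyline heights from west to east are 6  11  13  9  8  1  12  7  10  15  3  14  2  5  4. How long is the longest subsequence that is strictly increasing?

Let dp[i] be the length of the longest such subsequence ending at index i:
i:      1  2  3  4  5  6  7  8  9 10 11 12 13 14 15
a[i]:   6 11 13  9  8  1 12  7 10 15  3 14  2  5  4
dp:     1  2  3  2  2  1  3  2  3  4  2  4  2  3  3
Maximum dp value is 4.

4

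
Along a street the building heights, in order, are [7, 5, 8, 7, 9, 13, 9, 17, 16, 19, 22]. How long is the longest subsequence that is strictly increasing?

7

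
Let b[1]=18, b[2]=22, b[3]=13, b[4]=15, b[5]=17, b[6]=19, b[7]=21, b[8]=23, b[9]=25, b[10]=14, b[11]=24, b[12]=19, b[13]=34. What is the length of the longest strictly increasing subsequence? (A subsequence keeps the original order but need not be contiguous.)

Let dp[i] be the length of the longest such subsequence ending at index i:
i:      1  2  3  4  5  6  7  8  9 10 11 12 13
b[i]:  18 22 13 15 17 19 21 23 25 14 24 19 34
dp:     1  2  1  2  3  4  5  6  7  2  7  4  8
Maximum dp value is 8.

8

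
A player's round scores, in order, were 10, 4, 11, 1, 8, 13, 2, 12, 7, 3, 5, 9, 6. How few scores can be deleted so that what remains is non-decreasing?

8

Fewest deletions = n − (longest non-decreasing subsequence).
i:      1  2  3  4  5  6  7  8  9 10 11 12 13
a[i]:  10  4 11  1  8 13  2 12  7  3  5  9  6
dp:     1  1  2  1  2  3  2  3  3  3  4  5  5
max dp = 5, so deletions = 13 − 5 = 8.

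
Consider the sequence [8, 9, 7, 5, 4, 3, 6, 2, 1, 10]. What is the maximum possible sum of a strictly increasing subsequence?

Let S[i] be the best sum of a strictly increasing subsequence ending at i:
i:      1  2  3  4  5  6  7  8  9 10
a[i]:   8  9  7  5  4  3  6  2  1 10
S:      8 17  7  5  4  3 11  2  1 27
Maximum is 27 (e.g. 8 + 9 + 10).

27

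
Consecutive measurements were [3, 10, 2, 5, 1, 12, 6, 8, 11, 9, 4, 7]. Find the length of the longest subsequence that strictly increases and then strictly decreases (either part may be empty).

7

inc[i] = longest strictly increasing subsequence ending at i; dec[i] = longest strictly decreasing subsequence starting at i:
i:      1  2  3  4  5  6  7  8  9 10 11 12
a[i]:   3 10  2  5  1 12  6  8 11  9  4  7
inc:    1  2  1  2  1  3  3  4  5  5  2  4
dec:    3  3  2  2  1  4  2  2  3  2  1  1
Best peak at i=9 (value 11): inc=5, dec=3, length 5+3−1 = 7.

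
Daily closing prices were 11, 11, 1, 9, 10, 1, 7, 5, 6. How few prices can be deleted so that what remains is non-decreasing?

5

Fewest deletions = n − (longest non-decreasing subsequence).
i:      1  2  3  4  5  6  7  8  9
a[i]:  11 11  1  9 10  1  7  5  6
dp:     1  2  1  2  3  2  3  3  4
max dp = 4, so deletions = 9 − 4 = 5.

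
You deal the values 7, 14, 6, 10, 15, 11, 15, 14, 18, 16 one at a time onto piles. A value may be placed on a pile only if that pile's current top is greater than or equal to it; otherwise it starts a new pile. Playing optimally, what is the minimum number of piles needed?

The minimum number of non-increasing subsequences covering a sequence equals the length of its longest strictly increasing subsequence.
LIS length is 5 (e.g. 7, 10, 11, 15, 18), so 5 piles are needed.

5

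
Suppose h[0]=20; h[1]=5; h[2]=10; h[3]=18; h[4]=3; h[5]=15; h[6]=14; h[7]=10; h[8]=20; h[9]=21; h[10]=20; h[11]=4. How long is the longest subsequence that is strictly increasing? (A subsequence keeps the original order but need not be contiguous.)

5

Let dp[i] be the length of the longest such subsequence ending at index i:
i:      0  1  2  3  4  5  6  7  8  9 10 11
h[i]:  20  5 10 18  3 15 14 10 20 21 20  4
dp:     1  1  2  3  1  3  3  2  4  5  4  2
Maximum dp value is 5.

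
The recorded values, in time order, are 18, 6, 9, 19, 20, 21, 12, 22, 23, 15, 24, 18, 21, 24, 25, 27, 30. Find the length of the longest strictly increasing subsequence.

11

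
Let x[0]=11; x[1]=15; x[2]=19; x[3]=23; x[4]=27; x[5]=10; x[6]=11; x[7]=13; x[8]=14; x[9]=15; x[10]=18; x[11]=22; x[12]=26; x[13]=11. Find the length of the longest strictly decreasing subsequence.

3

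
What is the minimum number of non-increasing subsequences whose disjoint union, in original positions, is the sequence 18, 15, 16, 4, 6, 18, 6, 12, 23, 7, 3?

Place each on the leftmost legal pile:
18 → new pile 1 (tops now [18])
15 → pile 1 (tops now [15])
16 → new pile 2 (tops now [15, 16])
4 → pile 1 (tops now [4, 16])
6 → pile 2 (tops now [4, 6])
18 → new pile 3 (tops now [4, 6, 18])
6 → pile 2 (tops now [4, 6, 18])
12 → pile 3 (tops now [4, 6, 12])
23 → new pile 4 (tops now [4, 6, 12, 23])
7 → pile 3 (tops now [4, 6, 7, 23])
3 → pile 1 (tops now [3, 6, 7, 23])
Four piles.

4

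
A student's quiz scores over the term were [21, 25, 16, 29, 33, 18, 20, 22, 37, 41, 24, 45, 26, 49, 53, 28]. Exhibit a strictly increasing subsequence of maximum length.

21, 25, 29, 33, 37, 41, 45, 49, 53

Patience tails give the LIS length; then backtrack through the dp parents:
21 → extends → [21]
25 → extends → [21, 25]
16 → replaces 21 → [16, 25]
29 → extends → [16, 25, 29]
33 → extends → [16, 25, 29, 33]
18 → replaces 25 → [16, 18, 29, 33]
20 → replaces 29 → [16, 18, 20, 33]
22 → replaces 33 → [16, 18, 20, 22]
37 → extends → [16, 18, 20, 22, 37]
41 → extends → [16, 18, 20, 22, 37, 41]
24 → replaces 37 → [16, 18, 20, 22, 24, 41]
45 → extends → [16, 18, 20, 22, 24, 41, 45]
26 → replaces 41 → [16, 18, 20, 22, 24, 26, 45]
49 → extends → [16, 18, 20, 22, 24, 26, 45, 49]
53 → extends → [16, 18, 20, 22, 24, 26, 45, 49, 53]
28 → replaces 45 → [16, 18, 20, 22, 24, 26, 28, 49, 53]
Length 9; one witness is 21, 25, 29, 33, 37, 41, 45, 49, 53.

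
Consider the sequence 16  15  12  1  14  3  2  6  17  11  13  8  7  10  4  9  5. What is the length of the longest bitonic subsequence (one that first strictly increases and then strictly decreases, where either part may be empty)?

inc[i] = longest strictly increasing subsequence ending at i; dec[i] = longest strictly decreasing subsequence starting at i:
i:      1  2  3  4  5  6  7  8  9 10 11 12 13 14 15 16 17
a[i]:  16 15 12  1 14  3  2  6 17 11 13  8  7 10  4  9  5
inc:    1  1  1  1  2  2  2  3  4  4  5  4  4  5  3  5  4
dec:    7  6  5  1  5  2  1  2  5  4  4  3  2  3  1  2  1
Best peak at i=9 (value 17): inc=4, dec=5, length 4+5−1 = 8.

8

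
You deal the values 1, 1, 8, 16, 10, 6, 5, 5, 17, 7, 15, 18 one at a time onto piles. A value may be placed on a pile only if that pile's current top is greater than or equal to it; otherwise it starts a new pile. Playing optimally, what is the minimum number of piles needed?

The minimum number of non-increasing subsequences covering a sequence equals the length of its longest strictly increasing subsequence.
LIS length is 5 (e.g. 1, 8, 16, 17, 18), so 5 piles are needed.

5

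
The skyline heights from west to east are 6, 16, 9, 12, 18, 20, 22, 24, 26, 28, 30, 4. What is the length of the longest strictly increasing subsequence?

Track the smallest tail for each achievable length (strict):
6 → extends → [6]
16 → extends → [6, 16]
9 → replaces 16 → [6, 9]
12 → extends → [6, 9, 12]
18 → extends → [6, 9, 12, 18]
20 → extends → [6, 9, 12, 18, 20]
22 → extends → [6, 9, 12, 18, 20, 22]
24 → extends → [6, 9, 12, 18, 20, 22, 24]
26 → extends → [6, 9, 12, 18, 20, 22, 24, 26]
28 → extends → [6, 9, 12, 18, 20, 22, 24, 26, 28]
30 → extends → [6, 9, 12, 18, 20, 22, 24, 26, 28, 30]
4 → replaces 6 → [4, 9, 12, 18, 20, 22, 24, 26, 28, 30]
Ten tails, so the longest strictly increasing subsequence has length 10 (e.g. 6, 9, 12, 18, 20, 22, 24, 26, 28, 30).

10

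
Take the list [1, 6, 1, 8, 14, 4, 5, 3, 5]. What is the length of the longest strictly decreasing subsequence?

Negate each value so 'decreasing' becomes 'increasing', then run patience tails on the negated sequence:
-1 → extends → [-1]
-6 → replaces -1 → [-6]
-1 → extends → [-6, -1]
-8 → replaces -6 → [-8, -1]
-14 → replaces -8 → [-14, -1]
-4 → replaces -1 → [-14, -4]
-5 → replaces -4 → [-14, -5]
-3 → extends → [-14, -5, -3]
-5 → already a tail → [-14, -5, -3]
Three tails, so the longest strictly decreasing subsequence of the original has length 3.

3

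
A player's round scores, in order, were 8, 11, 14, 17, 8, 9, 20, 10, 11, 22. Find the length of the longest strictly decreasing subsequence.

2

Negate each value so 'decreasing' becomes 'increasing', then run patience tails on the negated sequence:
-8 → extends → [-8]
-11 → replaces -8 → [-11]
-14 → replaces -11 → [-14]
-17 → replaces -14 → [-17]
-8 → extends → [-17, -8]
-9 → replaces -8 → [-17, -9]
-20 → replaces -17 → [-20, -9]
-10 → replaces -9 → [-20, -10]
-11 → replaces -10 → [-20, -11]
-22 → replaces -20 → [-22, -11]
Two tails, so the longest strictly decreasing subsequence of the original has length 2.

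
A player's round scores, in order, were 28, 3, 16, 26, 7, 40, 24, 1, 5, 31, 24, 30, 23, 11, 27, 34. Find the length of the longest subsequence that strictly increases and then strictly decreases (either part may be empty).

8

inc[i] = longest strictly increasing subsequence ending at i; dec[i] = longest strictly decreasing subsequence starting at i:
i:      1  2  3  4  5  6  7  8  9 10 11 12 13 14 15 16
a[i]:  28  3 16 26  7 40 24  1  5 31 24 30 23 11 27 34
inc:    1  1  2  3  2  4  3  1  2  4  3  4  3  3  4  5
dec:    5  2  3  4  2  5  3  1  1  4  3  3  2  1  1  1
Best peak at i=6 (value 40): inc=4, dec=5, length 4+5−1 = 8.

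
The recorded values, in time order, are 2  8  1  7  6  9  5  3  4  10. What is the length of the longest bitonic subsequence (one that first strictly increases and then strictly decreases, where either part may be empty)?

6

inc[i] = longest strictly increasing subsequence ending at i; dec[i] = longest strictly decreasing subsequence starting at i:
i:      1  2  3  4  5  6  7  8  9 10
a[i]:   2  8  1  7  6  9  5  3  4 10
inc:    1  2  1  2  2  3  2  2  3  4
dec:    2  5  1  4  3  3  2  1  1  1
Best peak at i=2 (value 8): inc=2, dec=5, length 2+5−1 = 6.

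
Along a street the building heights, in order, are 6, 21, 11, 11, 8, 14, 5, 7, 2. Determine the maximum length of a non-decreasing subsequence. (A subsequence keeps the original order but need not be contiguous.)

Track the smallest tail for each achievable length (allowing ties):
6 → extends → [6]
21 → extends → [6, 21]
11 → replaces 21 → [6, 11]
11 → extends → [6, 11, 11]
8 → replaces 11 → [6, 8, 11]
14 → extends → [6, 8, 11, 14]
5 → replaces 6 → [5, 8, 11, 14]
7 → replaces 8 → [5, 7, 11, 14]
2 → replaces 5 → [2, 7, 11, 14]
Four tails, so the longest non-decreasing subsequence has length 4 (e.g. 6, 11, 11, 14).

4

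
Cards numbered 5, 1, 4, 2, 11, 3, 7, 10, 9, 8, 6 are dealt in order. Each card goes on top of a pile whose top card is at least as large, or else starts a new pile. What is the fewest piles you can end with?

Place each on the leftmost legal pile:
5 → new pile 1 (tops now [5])
1 → pile 1 (tops now [1])
4 → new pile 2 (tops now [1, 4])
2 → pile 2 (tops now [1, 2])
11 → new pile 3 (tops now [1, 2, 11])
3 → pile 3 (tops now [1, 2, 3])
7 → new pile 4 (tops now [1, 2, 3, 7])
10 → new pile 5 (tops now [1, 2, 3, 7, 10])
9 → pile 5 (tops now [1, 2, 3, 7, 9])
8 → pile 5 (tops now [1, 2, 3, 7, 8])
6 → pile 4 (tops now [1, 2, 3, 6, 8])
Five piles.

5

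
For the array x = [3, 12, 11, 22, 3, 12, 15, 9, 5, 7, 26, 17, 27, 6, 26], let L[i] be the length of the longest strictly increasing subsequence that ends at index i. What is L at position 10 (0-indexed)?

5

dp[i] = 1 + max{dp[j] : j<i, x[j]<x[i]} (or 1 if no such j):
i:      0  1  2  3  4  5  6  7  8  9 10 11 12 13 14
x[i]:   3 12 11 22  3 12 15  9  5  7 26 17 27  6 26
dp:     1  2  2  3  1  3  4  2  2  3  5  5  6  3  6
At index 10 the value is 5.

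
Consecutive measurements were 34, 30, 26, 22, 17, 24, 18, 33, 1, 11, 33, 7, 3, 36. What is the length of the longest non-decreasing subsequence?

Track the smallest tail for each achievable length (allowing ties):
34 → extends → [34]
30 → replaces 34 → [30]
26 → replaces 30 → [26]
22 → replaces 26 → [22]
17 → replaces 22 → [17]
24 → extends → [17, 24]
18 → replaces 24 → [17, 18]
33 → extends → [17, 18, 33]
1 → replaces 17 → [1, 18, 33]
11 → replaces 18 → [1, 11, 33]
33 → extends → [1, 11, 33, 33]
7 → replaces 11 → [1, 7, 33, 33]
3 → replaces 7 → [1, 3, 33, 33]
36 → extends → [1, 3, 33, 33, 36]
Five tails, so the longest non-decreasing subsequence has length 5 (e.g. 22, 24, 33, 33, 36).

5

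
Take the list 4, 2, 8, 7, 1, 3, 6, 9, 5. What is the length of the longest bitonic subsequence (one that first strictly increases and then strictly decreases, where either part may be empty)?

inc[i] = longest strictly increasing subsequence ending at i; dec[i] = longest strictly decreasing subsequence starting at i:
i:     1 2 3 4 5 6 7 8 9
a[i]:  4 2 8 7 1 3 6 9 5
inc:   1 1 2 2 1 2 3 4 3
dec:   3 2 4 3 1 1 2 2 1
Best peak at i=3 (value 8): inc=2, dec=4, length 2+4−1 = 5.

5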